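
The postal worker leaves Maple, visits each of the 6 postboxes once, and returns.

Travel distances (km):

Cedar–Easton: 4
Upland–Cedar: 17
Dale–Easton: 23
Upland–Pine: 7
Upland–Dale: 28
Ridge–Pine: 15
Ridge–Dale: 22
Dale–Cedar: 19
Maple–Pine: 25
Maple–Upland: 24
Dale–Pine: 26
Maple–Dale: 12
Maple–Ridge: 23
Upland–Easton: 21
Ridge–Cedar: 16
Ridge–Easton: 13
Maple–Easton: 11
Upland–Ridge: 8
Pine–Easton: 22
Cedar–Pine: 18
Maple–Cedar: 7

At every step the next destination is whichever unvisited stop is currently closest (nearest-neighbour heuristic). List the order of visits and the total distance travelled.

Total distance 77 km via the nearest-neighbour route Maple → Cedar → Easton → Ridge → Upland → Pine → Dale → Maple.

From Maple: distances to unvisited — Cedar=7, Easton=11, Dale=12, Ridge=23, Upland=24, Pine=25. Nearest is Cedar (7).
From Cedar: distances to unvisited — Easton=4, Ridge=16, Upland=17, Pine=18, Dale=19. Nearest is Easton (4).
From Easton: distances to unvisited — Ridge=13, Upland=21, Pine=22, Dale=23. Nearest is Ridge (13).
From Ridge: distances to unvisited — Upland=8, Pine=15, Dale=22. Nearest is Upland (8).
From Upland: distances to unvisited — Pine=7, Dale=28. Nearest is Pine (7).
From Pine: distances to unvisited — Dale=26. Nearest is Dale (26).
Return Dale→Maple: 12.
Total = 7 + 4 + 13 + 8 + 7 + 26 + 12 = 77.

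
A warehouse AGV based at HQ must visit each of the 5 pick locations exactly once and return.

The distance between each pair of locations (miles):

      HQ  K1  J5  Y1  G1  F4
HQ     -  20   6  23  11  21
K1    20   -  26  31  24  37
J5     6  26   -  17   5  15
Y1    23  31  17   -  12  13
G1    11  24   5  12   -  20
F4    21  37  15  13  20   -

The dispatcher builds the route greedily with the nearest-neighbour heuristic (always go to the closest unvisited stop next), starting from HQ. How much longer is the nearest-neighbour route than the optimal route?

3 miles longer than the optimal tour.

From HQ: J5=6, G1=11, K1=20, F4=21, Y1=23 → choose J5 (6).
From J5: G1=5, F4=15, Y1=17, K1=26 → choose G1 (5).
From G1: Y1=12, F4=20, K1=24 → choose Y1 (12).
From Y1: F4=13, K1=31 → choose F4 (13).
From F4: K1=37 → choose K1 (37).
NN route HQ → J5 → G1 → Y1 → F4 → K1 → HQ costs 93.
Optimal: HQ → K1 → G1 → Y1 → F4 → J5 → HQ costs 90 (by enumerating all 60 distinct tours).
Excess = 93 − 90 = 3.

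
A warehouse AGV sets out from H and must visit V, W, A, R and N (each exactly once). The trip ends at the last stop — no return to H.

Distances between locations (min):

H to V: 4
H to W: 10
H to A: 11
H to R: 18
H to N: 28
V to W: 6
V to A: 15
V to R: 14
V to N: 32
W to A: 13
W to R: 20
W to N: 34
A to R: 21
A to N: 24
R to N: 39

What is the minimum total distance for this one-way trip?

There are 5! = 120 possible orderings.
H → V → W → A → R → N: 4+6+13+21+39 = 83
H → V → W → A → N → R: 4+6+13+24+39 = 86
H → V → W → R → A → N: 4+6+20+21+24 = 75
H → V → W → R → N → A: 4+6+20+39+24 = 93
H → V → W → N → A → R: 4+6+34+24+21 = 89
H → V → W → N → R → A: 4+6+34+39+21 = 104
H → V → A → W → R → N: 4+15+13+20+39 = 91
H → V → A → W → N → R: 4+15+13+34+39 = 105
H → V → A → R → W → N: 4+15+21+20+34 = 94
H → V → A → R → N → W: 4+15+21+39+34 = 113
H → V → A → N → W → R: 4+15+24+34+20 = 97
H → V → A → N → R → W: 4+15+24+39+20 = 102
H → V → R → W → A → N: 4+14+20+13+24 = 75
H → V → R → W → N → A: 4+14+20+34+24 = 96
… (106 more)
The minimum is 75.
One shortest path: H → V → W → R → A → N.

Minimum one-way distance = 75 min.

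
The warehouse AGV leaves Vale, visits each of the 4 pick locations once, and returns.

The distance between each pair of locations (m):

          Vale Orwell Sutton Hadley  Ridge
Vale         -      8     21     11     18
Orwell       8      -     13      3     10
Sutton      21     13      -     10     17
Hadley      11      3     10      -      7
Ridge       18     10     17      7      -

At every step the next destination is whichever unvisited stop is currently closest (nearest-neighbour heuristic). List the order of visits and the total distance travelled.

56 m along Vale → Orwell → Hadley → Ridge → Sutton → Vale.

From Vale: distances to unvisited — Orwell=8, Hadley=11, Ridge=18, Sutton=21. Nearest is Orwell (8).
From Orwell: distances to unvisited — Hadley=3, Ridge=10, Sutton=13. Nearest is Hadley (3).
From Hadley: distances to unvisited — Ridge=7, Sutton=10. Nearest is Ridge (7).
From Ridge: distances to unvisited — Sutton=17. Nearest is Sutton (17).
Return Sutton→Vale: 21.
Total = 8 + 3 + 7 + 17 + 21 = 56.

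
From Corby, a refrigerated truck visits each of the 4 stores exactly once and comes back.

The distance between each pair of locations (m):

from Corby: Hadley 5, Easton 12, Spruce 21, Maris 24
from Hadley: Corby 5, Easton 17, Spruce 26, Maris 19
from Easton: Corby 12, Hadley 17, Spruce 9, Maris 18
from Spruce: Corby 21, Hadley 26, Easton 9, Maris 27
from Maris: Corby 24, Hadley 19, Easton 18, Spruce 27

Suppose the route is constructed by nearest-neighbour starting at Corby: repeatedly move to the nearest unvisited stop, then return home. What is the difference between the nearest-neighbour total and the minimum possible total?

Corby: Hadley=5, Easton=12, Spruce=21, Maris=24 ⇒ Hadley
Hadley: Easton=17, Maris=19, Spruce=26 ⇒ Easton
Easton: Spruce=9, Maris=18 ⇒ Spruce
Spruce: Maris=27 ⇒ Maris
NN route Corby → Hadley → Easton → Spruce → Maris → Corby costs 82.
Optimal: Corby → Hadley → Maris → Easton → Spruce → Corby costs 72 (by enumerating all 12 distinct tours).
Excess = 82 − 72 = 10.

10 m longer than the optimal tour.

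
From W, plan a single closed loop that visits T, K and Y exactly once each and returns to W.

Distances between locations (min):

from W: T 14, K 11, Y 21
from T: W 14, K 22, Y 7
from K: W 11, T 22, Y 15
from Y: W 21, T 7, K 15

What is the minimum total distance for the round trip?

There are 3 distinct closed tours to check (reversals are equivalent).
W → T → K → Y → W: 14+22+15+21 = 72
W → T → Y → K → W: 14+7+15+11 = 47
W → K → T → Y → W: 11+22+7+21 = 61
The minimum is 47.
One optimal route: W → T → Y → K → W (or its reverse).

47 min — the shortest possible round trip.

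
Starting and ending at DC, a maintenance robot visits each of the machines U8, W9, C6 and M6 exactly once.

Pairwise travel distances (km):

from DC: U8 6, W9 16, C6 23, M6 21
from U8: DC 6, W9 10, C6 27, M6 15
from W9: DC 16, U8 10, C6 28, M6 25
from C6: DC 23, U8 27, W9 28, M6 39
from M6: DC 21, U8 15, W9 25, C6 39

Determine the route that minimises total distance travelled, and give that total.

97 km — the shortest possible round trip.

DC - U8 - W9 - C6 - M6 - DC: 6+10+28+39+21 = 104
DC - U8 - W9 - M6 - C6 - DC: 6+10+25+39+23 = 103
DC - U8 - C6 - W9 - M6 - DC: 6+27+28+25+21 = 107
DC - U8 - C6 - M6 - W9 - DC: 6+27+39+25+16 = 113
DC - U8 - M6 - W9 - C6 - DC: 6+15+25+28+23 = 97
DC - U8 - M6 - C6 - W9 - DC: 6+15+39+28+16 = 104
DC - W9 - U8 - C6 - M6 - DC: 16+10+27+39+21 = 113
DC - W9 - U8 - M6 - C6 - DC: 16+10+15+39+23 = 103
DC - W9 - C6 - U8 - M6 - DC: 16+28+27+15+21 = 107
DC - W9 - M6 - U8 - C6 - DC: 16+25+15+27+23 = 106
DC - C6 - U8 - W9 - M6 - DC: 23+27+10+25+21 = 106
DC - C6 - W9 - U8 - M6 - DC: 23+28+10+15+21 = 97
The minimum is 97.
One optimal route: DC → U8 → M6 → W9 → C6 → DC (or its reverse).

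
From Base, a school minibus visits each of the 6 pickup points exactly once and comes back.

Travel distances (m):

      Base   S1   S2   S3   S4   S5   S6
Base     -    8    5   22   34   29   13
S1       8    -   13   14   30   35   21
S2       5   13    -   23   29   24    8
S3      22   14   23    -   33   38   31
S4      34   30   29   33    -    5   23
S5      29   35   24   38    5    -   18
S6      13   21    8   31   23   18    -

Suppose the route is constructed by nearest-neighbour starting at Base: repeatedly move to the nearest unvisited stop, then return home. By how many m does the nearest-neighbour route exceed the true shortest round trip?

11 m longer than the optimal tour.

Base: S2=5, S1=8, S6=13, S3=22, S5=29, S4=34 ⇒ S2
S2: S6=8, S1=13, S3=23, S5=24, S4=29 ⇒ S6
S6: S5=18, S1=21, S4=23, S3=31 ⇒ S5
S5: S4=5, S1=35, S3=38 ⇒ S4
S4: S1=30, S3=33 ⇒ S1
S1: S3=14 ⇒ S3
NN route Base → S2 → S6 → S5 → S4 → S1 → S3 → Base costs 102.
Optimal: Base → S1 → S3 → S4 → S5 → S6 → S2 → Base costs 91 (by enumerating all 360 distinct tours).
Excess = 102 − 91 = 11.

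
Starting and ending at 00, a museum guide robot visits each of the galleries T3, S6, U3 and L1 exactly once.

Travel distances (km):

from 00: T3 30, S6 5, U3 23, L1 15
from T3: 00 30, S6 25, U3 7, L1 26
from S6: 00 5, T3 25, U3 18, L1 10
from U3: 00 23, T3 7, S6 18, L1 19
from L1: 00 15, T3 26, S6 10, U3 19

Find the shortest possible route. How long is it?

Shortest round trip = 71 km.

00-T3-S6-U3-L1-00: 30+25+18+19+15 = 107
00-T3-S6-L1-U3-00: 30+25+10+19+23 = 107
00-T3-U3-S6-L1-00: 30+7+18+10+15 = 80
00-T3-U3-L1-S6-00: 30+7+19+10+5 = 71
00-T3-L1-S6-U3-00: 30+26+10+18+23 = 107
00-T3-L1-U3-S6-00: 30+26+19+18+5 = 98
00-S6-T3-U3-L1-00: 5+25+7+19+15 = 71
00-S6-T3-L1-U3-00: 5+25+26+19+23 = 98
00-S6-U3-T3-L1-00: 5+18+7+26+15 = 71
00-S6-L1-T3-U3-00: 5+10+26+7+23 = 71
00-U3-T3-S6-L1-00: 23+7+25+10+15 = 80
00-U3-S6-T3-L1-00: 23+18+25+26+15 = 107
The minimum is 71.
One optimal route: 00 → T3 → U3 → L1 → S6 → 00 (or its reverse).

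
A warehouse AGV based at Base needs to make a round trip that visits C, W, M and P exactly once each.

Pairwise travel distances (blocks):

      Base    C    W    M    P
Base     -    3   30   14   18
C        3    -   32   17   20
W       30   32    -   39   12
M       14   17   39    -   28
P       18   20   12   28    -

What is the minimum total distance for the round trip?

Minimum total distance: 88 blocks.

With 4 stops there are 4!/2 = 12 distinct round trips (a route and its reverse cost the same).
Base - C - W - M - P - Base: 3+32+39+28+18 = 120
Base - C - W - P - M - Base: 3+32+12+28+14 = 89
Base - C - M - W - P - Base: 3+17+39+12+18 = 89
Base - C - M - P - W - Base: 3+17+28+12+30 = 90
Base - C - P - W - M - Base: 3+20+12+39+14 = 88
Base - C - P - M - W - Base: 3+20+28+39+30 = 120
Base - W - C - M - P - Base: 30+32+17+28+18 = 125
Base - W - C - P - M - Base: 30+32+20+28+14 = 124
Base - W - M - C - P - Base: 30+39+17+20+18 = 124
Base - W - P - C - M - Base: 30+12+20+17+14 = 93
Base - M - C - W - P - Base: 14+17+32+12+18 = 93
Base - M - W - C - P - Base: 14+39+32+20+18 = 123
The minimum is 88.
One optimal route: Base → C → P → W → M → Base (or its reverse).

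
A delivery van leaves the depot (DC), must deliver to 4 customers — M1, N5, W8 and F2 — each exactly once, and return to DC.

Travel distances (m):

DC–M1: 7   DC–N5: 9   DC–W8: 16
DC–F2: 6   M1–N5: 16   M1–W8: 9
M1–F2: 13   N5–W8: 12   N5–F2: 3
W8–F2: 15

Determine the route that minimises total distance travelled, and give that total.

Shortest round trip = 37 m.

There are 12 distinct closed tours to check (reversals are equivalent).
DC → M1 → N5 → W8 → F2 → DC: 7+16+12+15+6 = 56
DC → M1 → N5 → F2 → W8 → DC: 7+16+3+15+16 = 57
DC → M1 → W8 → N5 → F2 → DC: 7+9+12+3+6 = 37
DC → M1 → W8 → F2 → N5 → DC: 7+9+15+3+9 = 43
DC → M1 → F2 → N5 → W8 → DC: 7+13+3+12+16 = 51
DC → M1 → F2 → W8 → N5 → DC: 7+13+15+12+9 = 56
DC → N5 → M1 → W8 → F2 → DC: 9+16+9+15+6 = 55
DC → N5 → M1 → F2 → W8 → DC: 9+16+13+15+16 = 69
DC → N5 → W8 → M1 → F2 → DC: 9+12+9+13+6 = 49
DC → N5 → F2 → M1 → W8 → DC: 9+3+13+9+16 = 50
DC → W8 → M1 → N5 → F2 → DC: 16+9+16+3+6 = 50
DC → W8 → N5 → M1 → F2 → DC: 16+12+16+13+6 = 63
The minimum is 37.
One optimal route: DC → M1 → W8 → N5 → F2 → DC (or its reverse).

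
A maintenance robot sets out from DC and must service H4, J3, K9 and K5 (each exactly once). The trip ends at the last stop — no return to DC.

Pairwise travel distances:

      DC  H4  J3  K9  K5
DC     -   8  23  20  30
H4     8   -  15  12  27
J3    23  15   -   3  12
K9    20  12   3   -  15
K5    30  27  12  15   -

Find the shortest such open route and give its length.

There are 4! = 24 possible orderings.
DC→H4→J3→K9→K5: 8+15+3+15 = 41
DC→H4→J3→K5→K9: 8+15+12+15 = 50
DC→H4→K9→J3→K5: 8+12+3+12 = 35
DC→H4→K9→K5→J3: 8+12+15+12 = 47
DC→H4→K5→J3→K9: 8+27+12+3 = 50
DC→H4→K5→K9→J3: 8+27+15+3 = 53
DC→J3→H4→K9→K5: 23+15+12+15 = 65
DC→J3→H4→K5→K9: 23+15+27+15 = 80
DC→J3→K9→H4→K5: 23+3+12+27 = 65
DC→J3→K9→K5→H4: 23+3+15+27 = 68
DC→J3→K5→H4→K9: 23+12+27+12 = 74
DC→J3→K5→K9→H4: 23+12+15+12 = 62
DC→K9→H4→J3→K5: 20+12+15+12 = 59
DC→K9→H4→K5→J3: 20+12+27+12 = 71
… (10 more)
The minimum is 35.
One shortest path: DC → H4 → K9 → J3 → K5.

Shortest open route: 35.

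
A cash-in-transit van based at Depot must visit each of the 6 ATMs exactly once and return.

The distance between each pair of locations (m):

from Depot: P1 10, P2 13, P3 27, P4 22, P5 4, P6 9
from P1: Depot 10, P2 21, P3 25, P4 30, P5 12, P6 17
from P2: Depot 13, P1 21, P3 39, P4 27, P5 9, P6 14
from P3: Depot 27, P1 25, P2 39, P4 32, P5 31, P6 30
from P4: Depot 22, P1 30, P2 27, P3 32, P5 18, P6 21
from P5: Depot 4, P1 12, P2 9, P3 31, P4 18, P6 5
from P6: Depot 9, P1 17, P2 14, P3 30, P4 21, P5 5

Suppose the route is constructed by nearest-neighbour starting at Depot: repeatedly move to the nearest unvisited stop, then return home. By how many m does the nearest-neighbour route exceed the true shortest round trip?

The nearest-neighbour route is 8 m longer than optimal.

From Depot: P5=4, P6=9, P1=10, P2=13, P4=22, P3=27 → choose P5 (4).
From P5: P6=5, P2=9, P1=12, P4=18, P3=31 → choose P6 (5).
From P6: P2=14, P1=17, P4=21, P3=30 → choose P2 (14).
From P2: P1=21, P4=27, P3=39 → choose P1 (21).
From P1: P3=25, P4=30 → choose P3 (25).
From P3: P4=32 → choose P4 (32).
NN route Depot → P5 → P6 → P2 → P1 → P3 → P4 → Depot costs 123.
Optimal: Depot → P1 → P3 → P4 → P6 → P2 → P5 → Depot costs 115 (by enumerating all 360 distinct tours).
Excess = 123 − 115 = 8.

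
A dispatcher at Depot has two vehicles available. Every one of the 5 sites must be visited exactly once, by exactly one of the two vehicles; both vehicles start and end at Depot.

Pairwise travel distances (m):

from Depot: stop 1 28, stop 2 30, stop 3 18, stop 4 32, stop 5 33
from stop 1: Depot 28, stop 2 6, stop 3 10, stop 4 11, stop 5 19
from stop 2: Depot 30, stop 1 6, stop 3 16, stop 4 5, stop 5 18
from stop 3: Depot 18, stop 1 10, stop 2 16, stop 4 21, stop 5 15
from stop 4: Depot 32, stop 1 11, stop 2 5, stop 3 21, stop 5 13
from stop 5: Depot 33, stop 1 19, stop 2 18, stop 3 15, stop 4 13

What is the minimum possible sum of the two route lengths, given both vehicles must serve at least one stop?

121 m — the smallest possible combined total.

There are 2^4 − 1 = 15 ways to divide the 5 stops into two non-empty groups. For each, the best each vehicle can do is its own shortest tour through its group:
  {stop 1} + {stop 2, stop 3, stop 4, stop 5}: 56 + 81 = 137
  {stop 2} + {stop 1, stop 3, stop 4, stop 5}: 60 + 85 = 145
  {stop 1, stop 2} + {stop 3, stop 4, stop 5}: 64 + 78 = 142
  {stop 3} + {stop 1, stop 2, stop 4, stop 5}: 36 + 85 = 121
  {stop 1, stop 3} + {stop 2, stop 4, stop 5}: 56 + 81 = 137
  {stop 2, stop 3} + {stop 1, stop 4, stop 5}: 64 + 85 = 149
  … (15 splits in total)
Best: vehicle 1 Depot → stop 3 → Depot = 36; vehicle 2 Depot → stop 1 → stop 2 → stop 4 → stop 5 → Depot = 85; combined 121.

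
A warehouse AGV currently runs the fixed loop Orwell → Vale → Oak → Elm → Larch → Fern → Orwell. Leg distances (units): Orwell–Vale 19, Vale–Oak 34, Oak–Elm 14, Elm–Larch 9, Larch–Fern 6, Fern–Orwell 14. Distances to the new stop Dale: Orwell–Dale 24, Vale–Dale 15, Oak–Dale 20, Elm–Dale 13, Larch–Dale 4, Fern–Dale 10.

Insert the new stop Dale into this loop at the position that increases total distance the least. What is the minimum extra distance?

Insertion cost between consecutive stops i–j is d(i,Dale) + d(Dale,j) − d(i,j):
  between Orwell and Vale: 24 + 15 − 19 = 20
  between Vale and Oak: 15 + 20 − 34 = 1
  between Oak and Elm: 20 + 13 − 14 = 19
  between Elm and Larch: 13 + 4 − 9 = 8
  between Larch and Fern: 4 + 10 − 6 = 8
  between Fern and Orwell: 10 + 24 − 14 = 20
Cheapest insertion is between Vale and Oak, adding 1.
New total = 96 + 1 = 97.

+1 — insert Dale between Vale and Oak.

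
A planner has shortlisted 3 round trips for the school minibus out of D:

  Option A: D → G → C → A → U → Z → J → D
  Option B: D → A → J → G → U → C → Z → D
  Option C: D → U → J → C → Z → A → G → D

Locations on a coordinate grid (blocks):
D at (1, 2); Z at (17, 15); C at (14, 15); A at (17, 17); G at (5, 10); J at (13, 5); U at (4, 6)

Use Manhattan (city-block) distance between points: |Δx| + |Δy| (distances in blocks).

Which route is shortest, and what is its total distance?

Option A: 12 + 14 + 5 + 24 + 22 + 14 + 15 = 106
Option B: 31 + 16 + 13 + 5 + 19 + 3 + 29 = 116
Option C: 7 + 10 + 11 + 3 + 2 + 19 + 12 = 64

Shortest is Option C, total 64 blocks.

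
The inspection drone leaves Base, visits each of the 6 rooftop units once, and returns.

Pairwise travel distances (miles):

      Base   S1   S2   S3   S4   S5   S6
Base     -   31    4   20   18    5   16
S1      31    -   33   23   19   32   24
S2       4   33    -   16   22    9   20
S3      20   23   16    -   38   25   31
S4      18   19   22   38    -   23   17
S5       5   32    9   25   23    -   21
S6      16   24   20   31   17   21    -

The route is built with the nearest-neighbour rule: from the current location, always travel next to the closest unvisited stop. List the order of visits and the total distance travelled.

Base → [S2:4 / S5:5 / S6:16 / S4:18 / S3:20 / S1:31] → S2 (4)
S2 → [S5:9 / S3:16 / S6:20 / S4:22 / S1:33] → S5 (9)
S5 → [S6:21 / S4:23 / S3:25 / S1:32] → S6 (21)
S6 → [S4:17 / S1:24 / S3:31] → S4 (17)
S4 → [S1:19 / S3:38] → S1 (19)
S1 → [S3:23] → S3 (23)
Return S3→Base: 20.
Total = 4 + 9 + 21 + 17 + 19 + 23 + 20 = 113.

Total distance 113 miles via the nearest-neighbour route Base → S2 → S5 → S6 → S4 → S1 → S3 → Base.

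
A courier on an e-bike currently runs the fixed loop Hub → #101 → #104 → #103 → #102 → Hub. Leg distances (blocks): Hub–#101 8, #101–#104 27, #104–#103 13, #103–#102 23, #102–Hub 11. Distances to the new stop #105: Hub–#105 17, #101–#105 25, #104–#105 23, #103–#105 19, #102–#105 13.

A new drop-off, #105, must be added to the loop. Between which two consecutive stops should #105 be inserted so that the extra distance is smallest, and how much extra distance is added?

Adding 9 blocks by placing #105 on the #103–#102 leg.

Insertion cost between consecutive stops i–j is d(i,#105) + d(#105,j) − d(i,j):
  between Hub and #101: 17 + 25 − 8 = 34
  between #101 and #104: 25 + 23 − 27 = 21
  between #104 and #103: 23 + 19 − 13 = 29
  between #103 and #102: 19 + 13 − 23 = 9
  between #102 and Hub: 13 + 17 − 11 = 19
Cheapest insertion is between #103 and #102, adding 9.
New total = 82 + 9 = 91.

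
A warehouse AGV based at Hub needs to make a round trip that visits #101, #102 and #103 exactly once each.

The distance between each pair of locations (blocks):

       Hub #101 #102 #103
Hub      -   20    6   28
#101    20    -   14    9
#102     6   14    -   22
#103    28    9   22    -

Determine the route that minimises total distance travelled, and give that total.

Minimum total distance: 57 blocks.

With 3 stops there are 3!/2 = 3 distinct round trips (a route and its reverse cost the same).
Hub - #101 - #102 - #103 - Hub: 20+14+22+28 = 84
Hub - #101 - #103 - #102 - Hub: 20+9+22+6 = 57
Hub - #102 - #101 - #103 - Hub: 6+14+9+28 = 57
The minimum is 57.
One optimal route: Hub → #101 → #103 → #102 → Hub (or its reverse).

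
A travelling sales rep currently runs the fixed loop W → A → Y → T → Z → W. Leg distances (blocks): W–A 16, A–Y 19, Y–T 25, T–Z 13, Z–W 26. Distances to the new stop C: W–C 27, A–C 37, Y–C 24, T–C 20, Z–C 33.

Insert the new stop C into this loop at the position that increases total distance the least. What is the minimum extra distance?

Insertion cost between consecutive stops i–j is d(i,C) + d(C,j) − d(i,j):
  between W and A: 27 + 37 − 16 = 48
  between A and Y: 37 + 24 − 19 = 42
  between Y and T: 24 + 20 − 25 = 19
  between T and Z: 20 + 33 − 13 = 40
  between Z and W: 33 + 27 − 26 = 34
Cheapest insertion is between Y and T, adding 19.
New total = 99 + 19 = 118.

Minimum extra distance: 19 blocks, inserting C between Y and T.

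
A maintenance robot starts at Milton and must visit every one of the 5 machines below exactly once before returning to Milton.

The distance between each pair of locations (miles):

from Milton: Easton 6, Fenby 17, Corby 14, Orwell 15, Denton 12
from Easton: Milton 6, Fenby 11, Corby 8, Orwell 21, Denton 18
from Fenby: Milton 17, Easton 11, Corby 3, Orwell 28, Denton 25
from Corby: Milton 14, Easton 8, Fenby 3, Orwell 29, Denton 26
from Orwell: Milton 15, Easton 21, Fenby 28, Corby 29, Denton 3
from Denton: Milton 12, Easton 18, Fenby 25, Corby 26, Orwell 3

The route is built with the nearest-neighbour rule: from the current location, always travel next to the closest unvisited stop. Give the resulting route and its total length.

Total distance 60 miles via the nearest-neighbour route Milton → Easton → Corby → Fenby → Denton → Orwell → Milton.

From Milton: distances to unvisited — Easton=6, Denton=12, Corby=14, Orwell=15, Fenby=17. Nearest is Easton (6).
From Easton: distances to unvisited — Corby=8, Fenby=11, Denton=18, Orwell=21. Nearest is Corby (8).
From Corby: distances to unvisited — Fenby=3, Denton=26, Orwell=29. Nearest is Fenby (3).
From Fenby: distances to unvisited — Denton=25, Orwell=28. Nearest is Denton (25).
From Denton: distances to unvisited — Orwell=3. Nearest is Orwell (3).
Return Orwell→Milton: 15.
Total = 6 + 8 + 3 + 25 + 3 + 15 = 60.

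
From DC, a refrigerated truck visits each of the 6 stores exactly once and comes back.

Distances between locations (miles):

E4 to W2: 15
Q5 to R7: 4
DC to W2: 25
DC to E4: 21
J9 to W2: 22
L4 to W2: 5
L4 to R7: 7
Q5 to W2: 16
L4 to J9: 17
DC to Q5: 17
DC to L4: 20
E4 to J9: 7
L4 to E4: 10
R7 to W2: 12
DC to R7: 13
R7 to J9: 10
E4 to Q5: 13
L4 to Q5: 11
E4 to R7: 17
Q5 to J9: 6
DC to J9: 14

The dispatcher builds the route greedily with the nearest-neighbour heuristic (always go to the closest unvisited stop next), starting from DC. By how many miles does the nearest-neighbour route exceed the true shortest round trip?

DC: R7=13, J9=14, Q5=17, L4=20, E4=21, W2=25 ⇒ R7
R7: Q5=4, L4=7, J9=10, W2=12, E4=17 ⇒ Q5
Q5: J9=6, L4=11, E4=13, W2=16 ⇒ J9
J9: E4=7, L4=17, W2=22 ⇒ E4
E4: L4=10, W2=15 ⇒ L4
L4: W2=5 ⇒ W2
NN route DC → R7 → Q5 → J9 → E4 → L4 → W2 → DC costs 70.
Optimal: DC → Q5 → R7 → L4 → W2 → E4 → J9 → DC costs 69 (by enumerating all 360 distinct tours).
Excess = 70 − 69 = 1.

The nearest-neighbour route is 1 miles longer than optimal.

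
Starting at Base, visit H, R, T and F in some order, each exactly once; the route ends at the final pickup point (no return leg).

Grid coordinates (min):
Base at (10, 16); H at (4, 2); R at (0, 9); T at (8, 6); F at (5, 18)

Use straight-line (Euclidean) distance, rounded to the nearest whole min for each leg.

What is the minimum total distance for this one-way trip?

There are 4! = 24 possible orderings.
Base - H - R - T - F: 15+8+9+12 = 44
Base - H - R - F - T: 15+8+10+12 = 45
Base - H - T - R - F: 15+6+9+10 = 40
Base - H - T - F - R: 15+6+12+10 = 43
Base - H - F - R - T: 15+16+10+9 = 50
Base - H - F - T - R: 15+16+12+9 = 52
Base - R - H - T - F: 12+8+6+12 = 38
Base - R - H - F - T: 12+8+16+12 = 48
Base - R - T - H - F: 12+9+6+16 = 43
Base - R - T - F - H: 12+9+12+16 = 49
Base - R - F - H - T: 12+10+16+6 = 44
Base - R - F - T - H: 12+10+12+6 = 40
Base - T - H - R - F: 10+6+8+10 = 34
Base - T - H - F - R: 10+6+16+10 = 42
… (10 more)
Base - F - R - H - T: 5+10+8+6 = 29  ← best
The minimum is 29.
One shortest path: Base → F → R → H → T.

Minimum one-way distance = 29 min.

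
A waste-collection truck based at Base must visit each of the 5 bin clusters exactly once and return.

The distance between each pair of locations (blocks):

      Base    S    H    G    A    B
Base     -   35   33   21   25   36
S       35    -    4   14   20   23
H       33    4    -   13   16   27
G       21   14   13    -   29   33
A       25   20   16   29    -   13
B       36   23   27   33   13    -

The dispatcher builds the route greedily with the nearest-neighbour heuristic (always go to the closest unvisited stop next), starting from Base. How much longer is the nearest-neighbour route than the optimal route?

8 blocks longer than the optimal tour.

From Base: G=21, A=25, H=33, S=35, B=36 → choose G (21).
From G: H=13, S=14, A=29, B=33 → choose H (13).
From H: S=4, A=16, B=27 → choose S (4).
From S: A=20, B=23 → choose A (20).
From A: B=13 → choose B (13).
NN route Base → G → H → S → A → B → Base costs 107.
Optimal: Base → G → H → S → B → A → Base costs 99 (by enumerating all 60 distinct tours).
Excess = 107 − 99 = 8.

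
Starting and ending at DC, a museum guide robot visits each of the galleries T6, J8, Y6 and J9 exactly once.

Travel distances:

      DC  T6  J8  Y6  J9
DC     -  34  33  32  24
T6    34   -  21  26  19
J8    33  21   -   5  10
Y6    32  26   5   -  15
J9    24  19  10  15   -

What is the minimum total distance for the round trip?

With 4 stops there are 4!/2 = 12 distinct round trips (a route and its reverse cost the same).
DC - T6 - J8 - Y6 - J9 - DC: 34+21+5+15+24 = 99
DC - T6 - J8 - J9 - Y6 - DC: 34+21+10+15+32 = 112
DC - T6 - Y6 - J8 - J9 - DC: 34+26+5+10+24 = 99
DC - T6 - Y6 - J9 - J8 - DC: 34+26+15+10+33 = 118
DC - T6 - J9 - J8 - Y6 - DC: 34+19+10+5+32 = 100
DC - T6 - J9 - Y6 - J8 - DC: 34+19+15+5+33 = 106
DC - J8 - T6 - Y6 - J9 - DC: 33+21+26+15+24 = 119
DC - J8 - T6 - J9 - Y6 - DC: 33+21+19+15+32 = 120
DC - J8 - Y6 - T6 - J9 - DC: 33+5+26+19+24 = 107
DC - J8 - J9 - T6 - Y6 - DC: 33+10+19+26+32 = 120
DC - Y6 - T6 - J8 - J9 - DC: 32+26+21+10+24 = 113
DC - Y6 - J8 - T6 - J9 - DC: 32+5+21+19+24 = 101
The minimum is 99.
One optimal route: DC → T6 → J8 → Y6 → J9 → DC (or its reverse).

Minimum total distance: 99.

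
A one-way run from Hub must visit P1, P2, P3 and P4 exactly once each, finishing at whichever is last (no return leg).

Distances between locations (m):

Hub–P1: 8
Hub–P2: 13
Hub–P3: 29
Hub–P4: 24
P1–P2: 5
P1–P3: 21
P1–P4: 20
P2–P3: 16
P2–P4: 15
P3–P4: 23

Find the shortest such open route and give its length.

51 m — the minimum one-way total.

There are 4! = 24 possible orderings.
Hub → P1 → P2 → P3 → P4: 8+5+16+23 = 52
Hub → P1 → P2 → P4 → P3: 8+5+15+23 = 51
Hub → P1 → P3 → P2 → P4: 8+21+16+15 = 60
Hub → P1 → P3 → P4 → P2: 8+21+23+15 = 67
Hub → P1 → P4 → P2 → P3: 8+20+15+16 = 59
Hub → P1 → P4 → P3 → P2: 8+20+23+16 = 67
Hub → P2 → P1 → P3 → P4: 13+5+21+23 = 62
Hub → P2 → P1 → P4 → P3: 13+5+20+23 = 61
Hub → P2 → P3 → P1 → P4: 13+16+21+20 = 70
Hub → P2 → P3 → P4 → P1: 13+16+23+20 = 72
Hub → P2 → P4 → P1 → P3: 13+15+20+21 = 69
Hub → P2 → P4 → P3 → P1: 13+15+23+21 = 72
Hub → P3 → P1 → P2 → P4: 29+21+5+15 = 70
Hub → P3 → P1 → P4 → P2: 29+21+20+15 = 85
… (10 more)
The minimum is 51.
One shortest path: Hub → P1 → P2 → P4 → P3.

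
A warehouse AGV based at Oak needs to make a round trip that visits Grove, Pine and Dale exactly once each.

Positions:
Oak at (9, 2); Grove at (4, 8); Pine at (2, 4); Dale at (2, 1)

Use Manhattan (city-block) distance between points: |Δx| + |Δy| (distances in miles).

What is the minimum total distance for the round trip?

Shortest round trip = 28 miles.

With 3 stops there are 3!/2 = 3 distinct round trips (a route and its reverse cost the same).
Oak - Grove - Pine - Dale - Oak: 11+6+3+8 = 28
Oak - Grove - Dale - Pine - Oak: 11+9+3+9 = 32
Oak - Pine - Grove - Dale - Oak: 9+6+9+8 = 32
The minimum is 28.
One optimal route: Oak → Grove → Pine → Dale → Oak (or its reverse).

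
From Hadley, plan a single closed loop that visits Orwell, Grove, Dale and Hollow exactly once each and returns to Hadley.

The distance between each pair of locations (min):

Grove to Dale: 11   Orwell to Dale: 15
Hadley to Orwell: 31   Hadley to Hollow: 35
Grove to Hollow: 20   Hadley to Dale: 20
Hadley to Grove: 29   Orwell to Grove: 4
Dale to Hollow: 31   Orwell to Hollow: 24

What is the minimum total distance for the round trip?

Hadley → Orwell → Grove → Dale → Hollow → Hadley: 31+4+11+31+35 = 112
Hadley → Orwell → Grove → Hollow → Dale → Hadley: 31+4+20+31+20 = 106
Hadley → Orwell → Dale → Grove → Hollow → Hadley: 31+15+11+20+35 = 112
Hadley → Orwell → Dale → Hollow → Grove → Hadley: 31+15+31+20+29 = 126
Hadley → Orwell → Hollow → Grove → Dale → Hadley: 31+24+20+11+20 = 106
Hadley → Orwell → Hollow → Dale → Grove → Hadley: 31+24+31+11+29 = 126
Hadley → Grove → Orwell → Dale → Hollow → Hadley: 29+4+15+31+35 = 114
Hadley → Grove → Orwell → Hollow → Dale → Hadley: 29+4+24+31+20 = 108
Hadley → Grove → Dale → Orwell → Hollow → Hadley: 29+11+15+24+35 = 114
Hadley → Grove → Hollow → Orwell → Dale → Hadley: 29+20+24+15+20 = 108
Hadley → Dale → Orwell → Grove → Hollow → Hadley: 20+15+4+20+35 = 94
Hadley → Dale → Grove → Orwell → Hollow → Hadley: 20+11+4+24+35 = 94
The minimum is 94.
One optimal route: Hadley → Dale → Orwell → Grove → Hollow → Hadley (or its reverse).

94 min — the shortest possible round trip.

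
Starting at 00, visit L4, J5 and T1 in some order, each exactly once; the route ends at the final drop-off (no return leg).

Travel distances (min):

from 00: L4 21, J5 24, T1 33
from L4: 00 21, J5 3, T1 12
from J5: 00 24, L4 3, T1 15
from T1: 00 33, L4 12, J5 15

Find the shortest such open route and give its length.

Minimum one-way distance = 39 min.

There are 3! = 6 possible orderings.
00 - L4 - J5 - T1: 21+3+15 = 39
00 - L4 - T1 - J5: 21+12+15 = 48
00 - J5 - L4 - T1: 24+3+12 = 39
00 - J5 - T1 - L4: 24+15+12 = 51
00 - T1 - L4 - J5: 33+12+3 = 48
00 - T1 - J5 - L4: 33+15+3 = 51
The minimum is 39.
One shortest path: 00 → L4 → J5 → T1.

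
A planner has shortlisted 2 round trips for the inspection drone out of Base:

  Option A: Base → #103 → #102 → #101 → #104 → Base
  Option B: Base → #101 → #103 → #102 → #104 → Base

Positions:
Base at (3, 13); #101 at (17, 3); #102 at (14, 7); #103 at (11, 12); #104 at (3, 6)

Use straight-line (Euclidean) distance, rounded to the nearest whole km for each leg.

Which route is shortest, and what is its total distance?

Option A: 8 + 6 + 5 + 14 + 7 = 40
Option B: 17 + 11 + 6 + 11 + 7 = 52

40 km — Option A is the shortest.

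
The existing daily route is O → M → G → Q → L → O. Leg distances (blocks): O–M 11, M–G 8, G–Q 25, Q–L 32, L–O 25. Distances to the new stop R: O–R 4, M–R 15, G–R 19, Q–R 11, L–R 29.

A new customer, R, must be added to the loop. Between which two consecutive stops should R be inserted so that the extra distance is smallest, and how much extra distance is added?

Insertion cost between consecutive stops i–j is d(i,R) + d(R,j) − d(i,j):
  between O and M: 4 + 15 − 11 = 8
  between M and G: 15 + 19 − 8 = 26
  between G and Q: 19 + 11 − 25 = 5
  between Q and L: 11 + 29 − 32 = 8
  between L and O: 29 + 4 − 25 = 8
Cheapest insertion is between G and Q, adding 5.
New total = 101 + 5 = 106.

Adding 5 blocks by placing R on the G–Q leg.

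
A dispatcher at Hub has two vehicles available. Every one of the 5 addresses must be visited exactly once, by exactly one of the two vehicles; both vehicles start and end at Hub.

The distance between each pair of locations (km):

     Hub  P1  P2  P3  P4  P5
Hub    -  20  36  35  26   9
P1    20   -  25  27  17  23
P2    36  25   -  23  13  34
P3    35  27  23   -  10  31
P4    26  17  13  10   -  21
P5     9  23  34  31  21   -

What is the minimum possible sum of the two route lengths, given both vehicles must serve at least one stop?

There are 2^4 − 1 = 15 ways to divide the 5 stops into two non-empty groups. For each, the best each vehicle can do is its own shortest tour through its group:
  {P1} + {P2, P3, P4, P5}: 40 + 99 = 139
  {P2} + {P1, P3, P4, P5}: 72 + 87 = 159
  {P1, P2} + {P3, P4, P5}: 81 + 75 = 156
  {P3} + {P1, P2, P4, P5}: 70 + 88 = 158
  {P1, P3} + {P2, P4, P5}: 82 + 79 = 161
  {P2, P3} + {P1, P4, P5}: 94 + 67 = 161
  … (15 splits in total)
  {P1, P2, P3, P4} + {P5}: 103 + 18 = 121  ← best
Best: vehicle 1 Hub → P1 → P2 → P4 → P3 → Hub = 103; vehicle 2 Hub → P5 → Hub = 18; combined 121.

Minimum combined distance: 121 km.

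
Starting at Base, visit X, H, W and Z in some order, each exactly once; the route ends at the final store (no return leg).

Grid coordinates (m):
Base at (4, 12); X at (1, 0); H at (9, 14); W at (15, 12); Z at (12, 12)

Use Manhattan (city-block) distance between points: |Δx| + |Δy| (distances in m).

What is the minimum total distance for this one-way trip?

41 m — the minimum one-way total.

There are 4! = 24 possible orderings.
Base - X - H - W - Z: 15+22+8+3 = 48
Base - X - H - Z - W: 15+22+5+3 = 45
Base - X - W - H - Z: 15+26+8+5 = 54
Base - X - W - Z - H: 15+26+3+5 = 49
Base - X - Z - H - W: 15+23+5+8 = 51
Base - X - Z - W - H: 15+23+3+8 = 49
Base - H - X - W - Z: 7+22+26+3 = 58
Base - H - X - Z - W: 7+22+23+3 = 55
Base - H - W - X - Z: 7+8+26+23 = 64
Base - H - W - Z - X: 7+8+3+23 = 41
Base - H - Z - X - W: 7+5+23+26 = 61
Base - H - Z - W - X: 7+5+3+26 = 41
Base - W - X - H - Z: 11+26+22+5 = 64
Base - W - X - Z - H: 11+26+23+5 = 65
… (10 more)
The minimum is 41.
One shortest path: Base → H → W → Z → X.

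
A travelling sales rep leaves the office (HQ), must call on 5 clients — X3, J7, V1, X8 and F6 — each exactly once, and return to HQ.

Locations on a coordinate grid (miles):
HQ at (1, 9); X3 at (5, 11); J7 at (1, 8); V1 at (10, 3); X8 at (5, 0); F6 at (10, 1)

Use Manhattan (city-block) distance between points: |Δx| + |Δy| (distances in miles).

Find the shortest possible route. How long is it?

Minimum total distance: 40 miles.

There are 60 distinct closed tours to check (reversals are equivalent).
HQ - X3 - J7 - V1 - X8 - F6 - HQ: 6+7+14+8+6+17 = 58
HQ - X3 - J7 - V1 - F6 - X8 - HQ: 6+7+14+2+6+13 = 48
HQ - X3 - J7 - X8 - V1 - F6 - HQ: 6+7+12+8+2+17 = 52
HQ - X3 - J7 - X8 - F6 - V1 - HQ: 6+7+12+6+2+15 = 48
HQ - X3 - J7 - F6 - V1 - X8 - HQ: 6+7+16+2+8+13 = 52
HQ - X3 - J7 - F6 - X8 - V1 - HQ: 6+7+16+6+8+15 = 58
HQ - X3 - V1 - J7 - X8 - F6 - HQ: 6+13+14+12+6+17 = 68
HQ - X3 - V1 - J7 - F6 - X8 - HQ: 6+13+14+16+6+13 = 68
HQ - X3 - V1 - X8 - J7 - F6 - HQ: 6+13+8+12+16+17 = 72
HQ - X3 - V1 - X8 - F6 - J7 - HQ: 6+13+8+6+16+1 = 50
HQ - X3 - V1 - F6 - J7 - X8 - HQ: 6+13+2+16+12+13 = 62
HQ - X3 - V1 - F6 - X8 - J7 - HQ: 6+13+2+6+12+1 = 40
HQ - X3 - X8 - J7 - V1 - F6 - HQ: 6+11+12+14+2+17 = 62
HQ - X3 - X8 - J7 - F6 - V1 - HQ: 6+11+12+16+2+15 = 62
… (46 more)
The minimum is 40.
One optimal route: HQ → X3 → V1 → F6 → X8 → J7 → HQ (or its reverse).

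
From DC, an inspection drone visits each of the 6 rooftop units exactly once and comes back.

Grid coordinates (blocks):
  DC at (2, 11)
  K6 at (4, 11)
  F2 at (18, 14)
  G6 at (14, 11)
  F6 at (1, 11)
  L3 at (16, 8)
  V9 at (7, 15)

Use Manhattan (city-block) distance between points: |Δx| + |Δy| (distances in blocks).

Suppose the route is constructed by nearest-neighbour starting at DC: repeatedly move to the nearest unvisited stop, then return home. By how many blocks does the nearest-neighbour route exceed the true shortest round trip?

The nearest-neighbour route is 6 blocks longer than optimal.

From DC: F6=1, K6=2, V9=9, G6=12, L3=17, F2=19 → choose F6 (1).
From F6: K6=3, V9=10, G6=13, L3=18, F2=20 → choose K6 (3).
From K6: V9=7, G6=10, L3=15, F2=17 → choose V9 (7).
From V9: G6=11, F2=12, L3=16 → choose G6 (11).
From G6: L3=5, F2=7 → choose L3 (5).
From L3: F2=8 → choose F2 (8).
NN route DC → F6 → K6 → V9 → G6 → L3 → F2 → DC costs 54.
Optimal: DC → K6 → G6 → L3 → F2 → V9 → F6 → DC costs 48 (by enumerating all 360 distinct tours).
Excess = 54 − 48 = 6.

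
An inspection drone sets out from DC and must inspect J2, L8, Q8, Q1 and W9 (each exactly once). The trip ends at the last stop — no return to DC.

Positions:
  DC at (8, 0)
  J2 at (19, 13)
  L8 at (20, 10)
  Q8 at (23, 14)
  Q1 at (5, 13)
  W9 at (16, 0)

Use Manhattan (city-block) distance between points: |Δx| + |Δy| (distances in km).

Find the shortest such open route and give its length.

There are 5! = 120 possible orderings.
DC → J2 → L8 → Q8 → Q1 → W9: 24+4+7+19+24 = 78
DC → J2 → L8 → Q8 → W9 → Q1: 24+4+7+21+24 = 80
DC → J2 → L8 → Q1 → Q8 → W9: 24+4+18+19+21 = 86
DC → J2 → L8 → Q1 → W9 → Q8: 24+4+18+24+21 = 91
DC → J2 → L8 → W9 → Q8 → Q1: 24+4+14+21+19 = 82
DC → J2 → L8 → W9 → Q1 → Q8: 24+4+14+24+19 = 85
DC → J2 → Q8 → L8 → Q1 → W9: 24+5+7+18+24 = 78
DC → J2 → Q8 → L8 → W9 → Q1: 24+5+7+14+24 = 74
DC → J2 → Q8 → Q1 → L8 → W9: 24+5+19+18+14 = 80
DC → J2 → Q8 → Q1 → W9 → L8: 24+5+19+24+14 = 86
DC → J2 → Q8 → W9 → L8 → Q1: 24+5+21+14+18 = 82
DC → J2 → Q8 → W9 → Q1 → L8: 24+5+21+24+18 = 92
DC → J2 → Q1 → L8 → Q8 → W9: 24+14+18+7+21 = 84
DC → J2 → Q1 → L8 → W9 → Q8: 24+14+18+14+21 = 91
… (106 more)
DC → W9 → L8 → Q8 → J2 → Q1: 8+14+7+5+14 = 48  ← best
The minimum is 48.
One shortest path: DC → W9 → L8 → Q8 → J2 → Q1.

48 km — the minimum one-way total.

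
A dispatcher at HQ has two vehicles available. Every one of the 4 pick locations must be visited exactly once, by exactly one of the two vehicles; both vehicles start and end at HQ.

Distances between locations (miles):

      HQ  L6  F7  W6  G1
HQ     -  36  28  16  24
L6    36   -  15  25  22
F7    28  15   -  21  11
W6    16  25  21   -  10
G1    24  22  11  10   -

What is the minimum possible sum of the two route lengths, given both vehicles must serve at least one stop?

Check every non-empty split of the stops between the two vehicles; for each half take its own optimal tour:
  {L6} + {F7, W6, G1}: 72 + 65 = 137
  {F7} + {L6, W6, G1}: 56 + 84 = 140
  {L6, F7} + {W6, G1}: 79 + 50 = 129
  {W6} + {L6, F7, G1}: 32 + 86 = 118
  {L6, W6} + {F7, G1}: 77 + 63 = 140
  {F7, W6} + {L6, G1}: 65 + 82 = 147
  … (7 splits in total)
Best: vehicle 1 HQ → W6 → HQ = 32; vehicle 2 HQ → L6 → F7 → G1 → HQ = 86; combined 118.

118 miles — the smallest possible combined total.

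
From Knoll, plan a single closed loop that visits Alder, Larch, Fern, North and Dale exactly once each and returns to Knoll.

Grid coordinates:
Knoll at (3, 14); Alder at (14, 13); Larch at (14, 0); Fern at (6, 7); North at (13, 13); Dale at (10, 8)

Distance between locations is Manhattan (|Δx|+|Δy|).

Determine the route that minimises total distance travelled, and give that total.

Shortest round trip = 52.

With 5 stops there are 5!/2 = 60 distinct round trips (a route and its reverse cost the same).
Knoll-Alder-Larch-Fern-North-Dale-Knoll: 12+13+15+13+8+13 = 74
Knoll-Alder-Larch-Fern-Dale-North-Knoll: 12+13+15+5+8+11 = 64
Knoll-Alder-Larch-North-Fern-Dale-Knoll: 12+13+14+13+5+13 = 70
Knoll-Alder-Larch-North-Dale-Fern-Knoll: 12+13+14+8+5+10 = 62
Knoll-Alder-Larch-Dale-Fern-North-Knoll: 12+13+12+5+13+11 = 66
Knoll-Alder-Larch-Dale-North-Fern-Knoll: 12+13+12+8+13+10 = 68
Knoll-Alder-Fern-Larch-North-Dale-Knoll: 12+14+15+14+8+13 = 76
Knoll-Alder-Fern-Larch-Dale-North-Knoll: 12+14+15+12+8+11 = 72
Knoll-Alder-Fern-North-Larch-Dale-Knoll: 12+14+13+14+12+13 = 78
Knoll-Alder-Fern-North-Dale-Larch-Knoll: 12+14+13+8+12+25 = 84
Knoll-Alder-Fern-Dale-Larch-North-Knoll: 12+14+5+12+14+11 = 68
Knoll-Alder-Fern-Dale-North-Larch-Knoll: 12+14+5+8+14+25 = 78
Knoll-Alder-North-Larch-Fern-Dale-Knoll: 12+1+14+15+5+13 = 60
Knoll-Alder-North-Larch-Dale-Fern-Knoll: 12+1+14+12+5+10 = 54
… (46 more)
Knoll-Fern-Dale-Larch-Alder-North-Knoll: 10+5+12+13+1+11 = 52  ← best
The minimum is 52.
One optimal route: Knoll → Fern → Dale → Larch → Alder → North → Knoll (or its reverse).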